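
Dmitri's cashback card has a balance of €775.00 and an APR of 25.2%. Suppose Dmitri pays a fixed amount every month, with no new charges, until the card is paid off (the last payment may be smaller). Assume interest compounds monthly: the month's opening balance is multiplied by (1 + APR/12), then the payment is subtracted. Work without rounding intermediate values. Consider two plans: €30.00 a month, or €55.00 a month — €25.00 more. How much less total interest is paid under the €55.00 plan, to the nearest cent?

Monthly rate r = 25.2%/12 = 2.1% = 0.021.
At €30.00/mo: n = ⌈−ln(1 − rB₀/P)/ln(1+r)⌉ = 38 payments (last €18.87); total interest = total paid − €775.00 = €353.87.
At €55.00/mo: 17 payments (last €48.56); total interest €153.56.
Interest saved = €353.87 − €153.56 = €200.31.

€200.31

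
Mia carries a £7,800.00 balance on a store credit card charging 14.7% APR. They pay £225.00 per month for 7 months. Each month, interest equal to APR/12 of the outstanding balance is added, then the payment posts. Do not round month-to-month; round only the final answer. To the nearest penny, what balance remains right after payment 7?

£6,859.86

Monthly rate r = 14.7%/12 = 1.225% = 0.01225.
Each month: B ← B·(1+r) − £225.00.
Month 1: interest £95.55; balance after payment £7,670.55.
Month 2: interest £93.96; balance after payment £7,539.51.
Month 3: interest £92.36; balance after payment £7,406.87.
Month 4: interest £90.73; balance after payment £7,272.61.
Month 5: interest £89.09; balance after payment £7,136.70.
Month 6: interest £87.42; balance after payment £6,999.12.
Month 7: interest £85.74; balance after payment £6,859.86.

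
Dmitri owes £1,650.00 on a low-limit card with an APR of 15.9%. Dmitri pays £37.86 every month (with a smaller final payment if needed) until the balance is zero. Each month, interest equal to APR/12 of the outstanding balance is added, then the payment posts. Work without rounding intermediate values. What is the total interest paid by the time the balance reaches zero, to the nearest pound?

£828

Monthly rate r = 15.9%/12 = 1.325% = 0.01325.
Payoff takes n = ⌈−ln(1 − rB₀/P)/ln(1+r)⌉ = ⌈65.446⌉ = 66 payments; the last is £16.94.
Total paid = 65·£37.86 + £16.94 = £2,477.84.
Total interest = total paid − principal = £2,477.84 − £1,650.00 = £827.84.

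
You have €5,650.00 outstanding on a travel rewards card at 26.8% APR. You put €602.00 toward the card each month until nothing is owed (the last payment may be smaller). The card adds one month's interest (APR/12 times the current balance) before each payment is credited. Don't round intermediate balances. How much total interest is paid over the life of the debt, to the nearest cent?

€762.59

Monthly rate r = 26.8%/12 = 2.23333% = 0.0223333.
Payoff takes n = ⌈−ln(1 − rB₀/P)/ln(1+r)⌉ = ⌈10.650⌉ = 11 payments; the last is €392.59.
Total paid = 10·€602.00 + €392.59 = €6,412.59.
Total interest = total paid − principal = €6,412.59 − €5,650.00 = €762.59.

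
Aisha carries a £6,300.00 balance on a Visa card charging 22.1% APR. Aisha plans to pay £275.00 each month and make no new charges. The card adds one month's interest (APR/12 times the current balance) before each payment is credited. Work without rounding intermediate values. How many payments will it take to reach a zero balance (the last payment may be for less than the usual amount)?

31 months

Monthly rate r = 22.1%/12 = 1.84167% = 0.0184167.
Recurrence: B ← B·(1+r) − £275.00.
Month 1: interest £116.03; balance after payment £6,141.02.
Month 2: interest £113.10; balance after payment £5,979.12.
Closed form: n = −ln(1 − rB₀/P)/ln(1+r) = −ln(0.57809)/ln(1.01842) ≈ 30.030, so the balance reaches zero during payment 31.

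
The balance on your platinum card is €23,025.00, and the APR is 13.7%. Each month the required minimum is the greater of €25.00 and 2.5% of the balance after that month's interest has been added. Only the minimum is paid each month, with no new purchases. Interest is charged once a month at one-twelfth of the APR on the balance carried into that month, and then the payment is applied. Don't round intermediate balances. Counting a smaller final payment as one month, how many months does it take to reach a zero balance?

279 months

Monthly rate r = 13.7%/12 = 1.14167% = 0.0114167.
While 2.5% of the post-interest balance exceeds €25.00, each month B ← (B·(1+r))·(1 − 0.025), i.e. B shrinks by the factor (1+r)·0.975 = 0.98613.
This holds for months 1–226. Entering month 227 the balance is €980.50; 2.5% of the post-interest balance is now below €25.00, so the flat €25.00 minimum applies from here.
From month 227 a fixed €25.00 at rate r clears €980.50 in 53 more payments. Total: 226 + 53 = 279 months.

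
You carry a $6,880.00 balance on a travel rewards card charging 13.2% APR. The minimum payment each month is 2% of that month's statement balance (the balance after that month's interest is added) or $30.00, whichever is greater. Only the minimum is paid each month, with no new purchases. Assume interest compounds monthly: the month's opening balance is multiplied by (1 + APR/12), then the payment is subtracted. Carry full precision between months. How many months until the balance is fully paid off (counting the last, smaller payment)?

238 months

Monthly rate r = 13.2%/12 = 1.1% = 0.011.
While 2% of the post-interest balance exceeds $30.00, each month B ← (B·(1+r))·(1 − 0.02), i.e. B shrinks by the factor (1+r)·0.98 = 0.99078.
This holds for months 1–166. Entering month 167 the balance is $1,478.46; 2% of the post-interest balance is now below $30.00, so the flat $30.00 minimum applies from here.
From month 167 a fixed $30.00 at rate r clears $1,478.46 in 72 more payments. Total: 166 + 72 = 238 months.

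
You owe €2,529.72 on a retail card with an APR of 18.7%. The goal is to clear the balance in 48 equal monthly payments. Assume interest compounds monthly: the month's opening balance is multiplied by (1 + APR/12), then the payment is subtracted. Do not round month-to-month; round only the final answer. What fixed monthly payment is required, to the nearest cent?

€75.24

Monthly rate r = 18.7%/12 = 1.55833% = 0.0155833.
Level-payment amortization: P = B₀·r / (1 − (1+r)^(−n)) = 2529.72·0.0155833 / (1 − 1.01558^(−48)).
Denominator 1 − (1+r)^(−48) = 0.523949664.
P = 39.4215 / 0.523949664 ≈ 75.24.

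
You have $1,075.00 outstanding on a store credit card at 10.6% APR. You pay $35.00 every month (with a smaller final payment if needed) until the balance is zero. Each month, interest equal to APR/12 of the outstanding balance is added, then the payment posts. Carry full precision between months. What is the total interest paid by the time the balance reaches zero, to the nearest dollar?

$185

Monthly rate r = 10.6%/12 = 0.883333% = 0.00883333.
Payoff takes n = ⌈−ln(1 − rB₀/P)/ln(1+r)⌉ = ⌈35.989⌉ = 36 payments; the last is $34.61.
Total paid = 35·$35.00 + $34.61 = $1,259.61.
Total interest = total paid − principal = $1,259.61 − $1,075.00 = $184.61.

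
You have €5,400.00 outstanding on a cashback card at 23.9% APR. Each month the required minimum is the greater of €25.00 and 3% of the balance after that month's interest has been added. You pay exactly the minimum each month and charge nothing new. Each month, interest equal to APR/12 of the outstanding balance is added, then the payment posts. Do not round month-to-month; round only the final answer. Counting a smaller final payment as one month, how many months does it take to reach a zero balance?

230 months

Monthly rate r = 23.9%/12 = 1.99167% = 0.0199167.
While 3% of the post-interest balance exceeds €25.00, each month B ← (B·(1+r))·(1 − 0.03), i.e. B shrinks by the factor (1+r)·0.97 = 0.98932.
This holds for months 1–176. Entering month 177 the balance is €815.84; 3% of the post-interest balance is now below €25.00, so the flat €25.00 minimum applies from here.
From month 177 a fixed €25.00 at rate r clears €815.84 in 54 more payments. Total: 176 + 54 = 230 months.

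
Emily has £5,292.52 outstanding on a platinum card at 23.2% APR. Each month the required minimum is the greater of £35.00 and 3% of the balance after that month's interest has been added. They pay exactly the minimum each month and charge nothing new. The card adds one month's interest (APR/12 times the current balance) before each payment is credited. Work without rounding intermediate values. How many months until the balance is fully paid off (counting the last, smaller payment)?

188 months

Monthly rate r = 23.2%/12 = 1.93333% = 0.0193333.
While 3% of the post-interest balance exceeds £35.00, each month B ← (B·(1+r))·(1 − 0.03), i.e. B shrinks by the factor (1+r)·0.97 = 0.98875.
This holds for months 1–136. Entering month 137 the balance is £1,136.65; 3% of the post-interest balance is now below £35.00, so the flat £35.00 minimum applies from here.
From month 137 a fixed £35.00 at rate r clears £1,136.65 in 52 more payments. Total: 136 + 52 = 188 months.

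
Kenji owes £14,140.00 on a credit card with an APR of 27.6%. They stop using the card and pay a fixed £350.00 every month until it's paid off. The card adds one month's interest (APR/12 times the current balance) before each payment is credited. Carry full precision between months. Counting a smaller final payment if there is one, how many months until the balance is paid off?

117 payments

Monthly rate r = 27.6%/12 = 2.3% = 0.023.
Recurrence: B ← B·(1+r) − £350.00.
Month 1: interest £325.22; balance after payment £14,115.22.
Month 2: interest £324.65; balance after payment £14,089.87.
Closed form: n = −ln(1 − rB₀/P)/ln(1+r) = −ln(0.0708)/ln(1.023) ≈ 116.445, so the balance reaches zero during payment 117.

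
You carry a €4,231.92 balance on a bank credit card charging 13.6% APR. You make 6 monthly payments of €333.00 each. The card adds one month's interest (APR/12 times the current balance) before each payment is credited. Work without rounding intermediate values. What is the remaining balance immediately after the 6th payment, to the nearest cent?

€2,472.50

Monthly rate r = 13.6%/12 = 1.13333% = 0.0113333.
Each month: B ← B·(1+r) − €333.00.
Month 1: interest €47.96; balance after payment €3,946.88.
Month 2: interest €44.73; balance after payment €3,658.61.
Month 3: interest €41.46; balance after payment €3,367.08.
Month 4: interest €38.16; balance after payment €3,072.24.
Month 5: interest €34.82; balance after payment €2,774.06.
Month 6: interest €31.44; balance after payment €2,472.50.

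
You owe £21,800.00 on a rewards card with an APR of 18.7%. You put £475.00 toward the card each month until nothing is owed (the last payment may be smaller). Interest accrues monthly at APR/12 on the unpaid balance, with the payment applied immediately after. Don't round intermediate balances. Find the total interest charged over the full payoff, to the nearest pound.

£16,781

Monthly rate r = 18.7%/12 = 1.55833% = 0.0155833.
Payoff takes n = ⌈−ln(1 − rB₀/P)/ln(1+r)⌉ = ⌈81.222⌉ = 82 payments; the last is £105.92.
Total paid = 81·£475.00 + £105.92 = £38,580.92.
Total interest = total paid − principal = £38,580.92 − £21,800.00 = £16,780.92.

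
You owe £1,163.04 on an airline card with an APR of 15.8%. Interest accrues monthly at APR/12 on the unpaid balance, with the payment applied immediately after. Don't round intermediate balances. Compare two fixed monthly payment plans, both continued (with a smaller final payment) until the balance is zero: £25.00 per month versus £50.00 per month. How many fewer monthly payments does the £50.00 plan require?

Monthly rate r = 15.8%/12 = 1.31667% = 0.0131667.
At £25.00/mo: n = ⌈−ln(1 − rB₀/P)/ln(1+r)⌉ = 73 payments (last £12.11); total interest = total paid − £1,163.04 = £649.07.
At £50.00/mo: 28 payments (last £47.75); total interest £234.71.
Payments saved = 73 − 28 = 45.

45 fewer payments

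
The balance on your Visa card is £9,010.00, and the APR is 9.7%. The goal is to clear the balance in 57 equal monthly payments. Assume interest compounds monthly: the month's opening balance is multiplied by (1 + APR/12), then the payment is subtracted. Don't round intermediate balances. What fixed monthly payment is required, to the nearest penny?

Monthly rate r = 9.7%/12 = 0.808333% = 0.00808333.
Level-payment amortization: P = B₀·r / (1 − (1+r)^(−n)) = 9010.00·0.00808333 / (1 − 1.00808^(−57)).
Denominator 1 − (1+r)^(−57) = 0.368020155.
P = 72.8308 / 0.368020155 ≈ 197.90.

£197.90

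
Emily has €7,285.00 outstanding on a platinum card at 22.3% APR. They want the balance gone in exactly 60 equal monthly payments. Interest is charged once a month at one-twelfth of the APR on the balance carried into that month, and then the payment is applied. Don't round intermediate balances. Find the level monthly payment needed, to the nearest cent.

Monthly rate r = 22.3%/12 = 1.85833% = 0.0185833.
Level-payment amortization: P = B₀·r / (1 − (1+r)^(−n)) = 7285.00·0.0185833 / (1 − 1.01858^(−60)).
Denominator 1 − (1+r)^(−60) = 0.668711731.
P = 135.38 / 0.668711731 ≈ 202.45.

€202.45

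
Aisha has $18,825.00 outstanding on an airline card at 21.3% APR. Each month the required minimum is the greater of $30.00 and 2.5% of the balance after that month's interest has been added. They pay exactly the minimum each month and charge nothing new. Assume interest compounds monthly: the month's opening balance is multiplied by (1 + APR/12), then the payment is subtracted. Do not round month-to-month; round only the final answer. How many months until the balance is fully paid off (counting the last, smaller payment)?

Monthly rate r = 21.3%/12 = 1.775% = 0.01775.
While 2.5% of the post-interest balance exceeds $30.00, each month B ← (B·(1+r))·(1 − 0.025), i.e. B shrinks by the factor (1+r)·0.975 = 0.99231.
This holds for months 1–359. Entering month 360 the balance is $1,176.39; 2.5% of the post-interest balance is now below $30.00, so the flat $30.00 minimum applies from here.
From month 360 a fixed $30.00 at rate r clears $1,176.39 in 68 more payments. Total: 359 + 68 = 427 months.

427 months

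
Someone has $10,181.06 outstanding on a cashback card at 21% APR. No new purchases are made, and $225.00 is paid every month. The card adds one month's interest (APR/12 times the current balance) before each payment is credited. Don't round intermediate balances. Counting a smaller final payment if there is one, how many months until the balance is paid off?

Monthly rate r = 21%/12 = 1.75% = 0.0175.
Recurrence: B ← B·(1+r) − $225.00.
Month 1: interest $178.17; balance after payment $10,134.23.
Month 2: interest $177.35; balance after payment $10,086.58.
Closed form: n = −ln(1 − rB₀/P)/ln(1+r) = −ln(0.20814)/ln(1.0175) ≈ 90.471, so the balance reaches zero during payment 91.

91 payments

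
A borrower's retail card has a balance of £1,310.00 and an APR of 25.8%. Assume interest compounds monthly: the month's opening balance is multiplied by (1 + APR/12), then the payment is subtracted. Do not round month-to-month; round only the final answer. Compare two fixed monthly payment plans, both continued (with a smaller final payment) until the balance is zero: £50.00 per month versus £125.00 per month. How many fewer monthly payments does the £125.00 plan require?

26 fewer payments

Monthly rate r = 25.8%/12 = 2.15% = 0.0215.
At £50.00/mo: n = ⌈−ln(1 − rB₀/P)/ln(1+r)⌉ = 39 payments (last £47.43); total interest = total paid − £1,310.00 = £637.43.
At £125.00/mo: 13 payments (last £0.24); total interest £190.24.
Payments saved = 39 − 13 = 26.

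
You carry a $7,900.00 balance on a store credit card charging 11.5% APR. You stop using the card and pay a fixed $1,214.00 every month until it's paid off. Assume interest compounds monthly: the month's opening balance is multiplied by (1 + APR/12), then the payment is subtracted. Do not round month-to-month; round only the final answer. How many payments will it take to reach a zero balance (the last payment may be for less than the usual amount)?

Monthly rate r = 11.5%/12 = 0.958333% = 0.00958333.
Recurrence: B ← B·(1+r) − $1,214.00.
Month 1: interest $75.71; balance after payment $6,761.71.
Month 2: interest $64.80; balance after payment $5,612.51.
Closed form: n = −ln(1 − rB₀/P)/ln(1+r) = −ln(0.93764)/ln(1.00958) ≈ 6.751, so the balance reaches zero during payment 7.

7 payments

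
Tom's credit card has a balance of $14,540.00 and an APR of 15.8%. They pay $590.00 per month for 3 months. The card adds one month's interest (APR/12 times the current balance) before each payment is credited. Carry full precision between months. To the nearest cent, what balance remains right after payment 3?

Monthly rate r = 15.8%/12 = 1.31667% = 0.0131667.
Each month: B ← B·(1+r) − $590.00.
Month 1: interest $191.44; balance after payment $14,141.44.
Month 2: interest $186.20; balance after payment $13,737.64.
Month 3: interest $180.88; balance after payment $13,328.52.

$13,328.52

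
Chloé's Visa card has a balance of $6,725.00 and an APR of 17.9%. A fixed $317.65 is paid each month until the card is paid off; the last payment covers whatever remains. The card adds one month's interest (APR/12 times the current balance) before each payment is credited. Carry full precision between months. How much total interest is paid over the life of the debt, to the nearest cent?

Monthly rate r = 17.9%/12 = 1.49167% = 0.0149167.
Payoff takes n = ⌈−ln(1 − rB₀/P)/ln(1+r)⌉ = ⌈25.631⌉ = 26 payments; the last is $201.04.
Total paid = 25·$317.65 + $201.04 = $8,142.29.
Total interest = total paid − principal = $8,142.29 − $6,725.00 = $1,417.29.

$1,417.29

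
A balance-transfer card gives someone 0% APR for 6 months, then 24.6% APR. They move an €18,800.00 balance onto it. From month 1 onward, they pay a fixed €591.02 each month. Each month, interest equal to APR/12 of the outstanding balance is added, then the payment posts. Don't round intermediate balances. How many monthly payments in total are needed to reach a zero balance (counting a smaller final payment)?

44 months

Promo months 1–6 at r₀ = 0%/12 = 0; months 7+ at r₁ = 24.6%/12 = 0.0205.
After month 6 (no interest yet): B = €18,800.00 − 6·€591.02 = €15,253.88.
Then at r₁ with €591.02/mo: n₂ = −ln(1 − r₁·B/P)/ln(1+r₁) ≈ 37.11 → 38 more payments.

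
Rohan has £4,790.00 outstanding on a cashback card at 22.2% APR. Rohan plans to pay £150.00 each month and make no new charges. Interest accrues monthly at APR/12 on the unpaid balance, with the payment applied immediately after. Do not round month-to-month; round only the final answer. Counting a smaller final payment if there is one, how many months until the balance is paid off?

Monthly rate r = 22.2%/12 = 1.85% = 0.0185.
Recurrence: B ← B·(1+r) − £150.00.
Month 1: interest £88.61; balance after payment £4,728.61.
Month 2: interest £87.48; balance after payment £4,666.09.
Closed form: n = −ln(1 − rB₀/P)/ln(1+r) = −ln(0.40923)/ln(1.0185) ≈ 48.741, so the balance reaches zero during payment 49.

49 payments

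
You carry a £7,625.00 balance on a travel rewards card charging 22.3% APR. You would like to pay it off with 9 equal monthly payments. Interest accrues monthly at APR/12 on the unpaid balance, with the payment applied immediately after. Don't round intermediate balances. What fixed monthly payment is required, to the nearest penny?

£927.88

Monthly rate r = 22.3%/12 = 1.85833% = 0.0185833.
Level-payment amortization: P = B₀·r / (1 − (1+r)^(−n)) = 7625.00·0.0185833 / (1 − 1.01858^(−9)).
Denominator 1 − (1+r)^(−9) = 0.152712287.
P = 141.698 / 0.152712287 ≈ 927.88.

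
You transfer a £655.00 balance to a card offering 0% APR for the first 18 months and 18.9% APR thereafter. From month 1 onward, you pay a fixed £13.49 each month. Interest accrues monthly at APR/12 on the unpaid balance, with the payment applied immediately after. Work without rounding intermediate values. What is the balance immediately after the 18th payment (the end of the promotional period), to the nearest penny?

£412.18

Promo months 1–18 at r₀ = 0%/12 = 0; months 19+ at r₁ = 18.9%/12 = 0.01575.
After month 18 (no interest yet): B = £655.00 − 18·£13.49 = £412.18.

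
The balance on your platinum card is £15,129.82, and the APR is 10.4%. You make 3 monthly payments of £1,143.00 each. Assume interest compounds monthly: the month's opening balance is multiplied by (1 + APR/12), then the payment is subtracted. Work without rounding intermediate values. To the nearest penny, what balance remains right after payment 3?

Monthly rate r = 10.4%/12 = 0.866667% = 0.00866667.
Each month: B ← B·(1+r) − £1,143.00.
Month 1: interest £131.13; balance after payment £14,117.95.
Month 2: interest £122.36; balance after payment £13,097.30.
Month 3: interest £113.51; balance after payment £12,067.81.

£12,067.81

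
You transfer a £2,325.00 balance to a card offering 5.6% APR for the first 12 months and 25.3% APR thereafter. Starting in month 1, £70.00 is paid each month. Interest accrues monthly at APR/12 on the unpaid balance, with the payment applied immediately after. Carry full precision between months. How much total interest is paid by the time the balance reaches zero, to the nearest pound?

£715

Promo months 1–12 at r₀ = 5.6%/12 = 0.00466667; months 13+ at r₁ = 25.3%/12 = 0.0210833.
After month 12: iterate B ← B·(1+r₀) − £70.00 for 12 months → £1,596.70.
Then at r₁ with £70.00/mo: n₂ = −ln(1 − r₁·B/P)/ln(1+r₁) ≈ 31.43 → 32 more payments.
Total paid = 43·£70.00 + £30.00 = £3,040.00; interest = £3,040.00 − £2,325.00 = £715.00.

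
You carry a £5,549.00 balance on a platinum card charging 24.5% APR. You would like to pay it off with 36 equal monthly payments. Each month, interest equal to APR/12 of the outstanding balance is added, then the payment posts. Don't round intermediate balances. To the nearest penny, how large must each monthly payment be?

£219.16

Monthly rate r = 24.5%/12 = 2.04167% = 0.0204167.
Level-payment amortization: P = B₀·r / (1 − (1+r)^(−n)) = 5549.00·0.0204167 / (1 − 1.02042^(−36)).
Denominator 1 − (1+r)^(−36) = 0.516931813.
P = 113.292 / 0.516931813 ≈ 219.16.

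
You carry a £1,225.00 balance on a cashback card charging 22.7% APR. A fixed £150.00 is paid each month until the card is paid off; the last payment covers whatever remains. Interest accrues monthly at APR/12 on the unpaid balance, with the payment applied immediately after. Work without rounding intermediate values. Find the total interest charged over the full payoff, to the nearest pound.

Monthly rate r = 22.7%/12 = 1.89167% = 0.0189167.
Payoff takes n = ⌈−ln(1 − rB₀/P)/ln(1+r)⌉ = ⌈8.955⌉ = 9 payments; the last is £143.26.
Total paid = 8·£150.00 + £143.26 = £1,343.26.
Total interest = total paid − principal = £1,343.26 − £1,225.00 = £118.26.

£118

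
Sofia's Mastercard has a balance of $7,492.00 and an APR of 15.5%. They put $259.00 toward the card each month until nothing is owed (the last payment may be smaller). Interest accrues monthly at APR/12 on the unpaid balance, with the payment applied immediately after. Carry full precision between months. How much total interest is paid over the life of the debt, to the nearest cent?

$1,949.48

Monthly rate r = 15.5%/12 = 1.29167% = 0.0129167.
Payoff takes n = ⌈−ln(1 − rB₀/P)/ln(1+r)⌉ = ⌈36.452⌉ = 37 payments; the last is $117.48.
Total paid = 36·$259.00 + $117.48 = $9,441.48.
Total interest = total paid − principal = $9,441.48 − $7,492.00 = $1,949.48.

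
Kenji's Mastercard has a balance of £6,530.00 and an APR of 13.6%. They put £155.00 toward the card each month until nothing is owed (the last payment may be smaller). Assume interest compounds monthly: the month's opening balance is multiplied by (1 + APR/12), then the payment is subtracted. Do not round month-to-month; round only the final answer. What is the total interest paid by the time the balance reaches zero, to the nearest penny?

Monthly rate r = 13.6%/12 = 1.13333% = 0.0113333.
Payoff takes n = ⌈−ln(1 − rB₀/P)/ln(1+r)⌉ = ⌈57.594⌉ = 58 payments; the last is £92.24.
Total paid = 57·£155.00 + £92.24 = £8,927.24.
Total interest = total paid − principal = £8,927.24 − £6,530.00 = £2,397.24.

£2,397.24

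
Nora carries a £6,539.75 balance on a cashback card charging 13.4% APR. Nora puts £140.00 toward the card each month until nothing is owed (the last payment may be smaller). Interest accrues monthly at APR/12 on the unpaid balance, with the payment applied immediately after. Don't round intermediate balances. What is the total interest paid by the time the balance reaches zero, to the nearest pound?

Monthly rate r = 13.4%/12 = 1.11667% = 0.0111667.
Payoff takes n = ⌈−ln(1 − rB₀/P)/ln(1+r)⌉ = ⌈66.400⌉ = 67 payments; the last is £56.17.
Total paid = 66·£140.00 + £56.17 = £9,296.17.
Total interest = total paid − principal = £9,296.17 − £6,539.75 = £2,756.42.

£2,756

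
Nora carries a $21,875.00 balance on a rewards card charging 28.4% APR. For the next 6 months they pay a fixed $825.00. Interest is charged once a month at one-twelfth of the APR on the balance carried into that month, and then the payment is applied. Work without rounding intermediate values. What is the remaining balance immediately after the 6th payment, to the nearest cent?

Monthly rate r = 28.4%/12 = 2.36667% = 0.0236667.
Each month: B ← B·(1+r) − $825.00.
Month 1: interest $517.71; balance after payment $21,567.71.
Month 2: interest $510.44; balance after payment $21,253.14.
Month 3: interest $502.99; balance after payment $20,931.14.
Month 4: interest $495.37; balance after payment $20,601.51.
Month 5: interest $487.57; balance after payment $20,264.07.
Month 6: interest $479.58; balance after payment $19,918.66.

$19,918.66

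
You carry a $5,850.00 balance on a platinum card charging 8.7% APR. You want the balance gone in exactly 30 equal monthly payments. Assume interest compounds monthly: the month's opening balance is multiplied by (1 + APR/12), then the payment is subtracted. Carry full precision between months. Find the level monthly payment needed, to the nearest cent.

Monthly rate r = 8.7%/12 = 0.725% = 0.00725.
Level-payment amortization: P = B₀·r / (1 − (1+r)^(−n)) = 5850.00·0.00725 / (1 − 1.00725^(−30)).
Denominator 1 − (1+r)^(−30) = 0.194840877.
P = 42.4125 / 0.194840877 ≈ 217.68.

$217.68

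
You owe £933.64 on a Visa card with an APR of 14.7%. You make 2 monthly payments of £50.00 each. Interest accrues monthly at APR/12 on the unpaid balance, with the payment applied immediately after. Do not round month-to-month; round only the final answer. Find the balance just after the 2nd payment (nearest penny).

£856.04

Monthly rate r = 14.7%/12 = 1.225% = 0.01225.
Each month: B ← B·(1+r) − £50.00.
Month 1: interest £11.44; balance after payment £895.08.
Month 2: interest £10.96; balance after payment £856.04.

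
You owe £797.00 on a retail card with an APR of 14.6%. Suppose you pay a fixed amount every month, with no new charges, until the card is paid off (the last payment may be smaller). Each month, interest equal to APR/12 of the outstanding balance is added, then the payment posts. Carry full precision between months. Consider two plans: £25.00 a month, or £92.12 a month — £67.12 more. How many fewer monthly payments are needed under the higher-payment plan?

Monthly rate r = 14.6%/12 = 1.21667% = 0.0121667.
At £25.00/mo: n = ⌈−ln(1 − rB₀/P)/ln(1+r)⌉ = 41 payments (last £14.69); total interest = total paid − £797.00 = £217.69.
At £92.12/mo: 10 payments (last £18.27); total interest £50.35.
Payments saved = 41 − 10 = 31.

31 fewer payments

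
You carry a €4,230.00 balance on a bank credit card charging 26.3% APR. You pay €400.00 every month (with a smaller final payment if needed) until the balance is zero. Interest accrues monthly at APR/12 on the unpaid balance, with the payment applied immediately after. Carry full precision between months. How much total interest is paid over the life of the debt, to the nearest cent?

€635.26

Monthly rate r = 26.3%/12 = 2.19167% = 0.0219167.
Payoff takes n = ⌈−ln(1 − rB₀/P)/ln(1+r)⌉ = ⌈12.162⌉ = 13 payments; the last is €65.26.
Total paid = 12·€400.00 + €65.26 = €4,865.26.
Total interest = total paid − principal = €4,865.26 − €4,230.00 = €635.26.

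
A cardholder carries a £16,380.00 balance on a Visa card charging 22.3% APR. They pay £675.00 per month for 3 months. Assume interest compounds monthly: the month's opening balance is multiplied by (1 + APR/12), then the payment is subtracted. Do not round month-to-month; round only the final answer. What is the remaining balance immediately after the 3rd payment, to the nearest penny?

Monthly rate r = 22.3%/12 = 1.85833% = 0.0185833.
Each month: B ← B·(1+r) − £675.00.
Month 1: interest £304.39; balance after payment £16,009.40.
Month 2: interest £297.51; balance after payment £15,631.90.
Month 3: interest £290.49; balance after payment £15,247.40.

£15,247.40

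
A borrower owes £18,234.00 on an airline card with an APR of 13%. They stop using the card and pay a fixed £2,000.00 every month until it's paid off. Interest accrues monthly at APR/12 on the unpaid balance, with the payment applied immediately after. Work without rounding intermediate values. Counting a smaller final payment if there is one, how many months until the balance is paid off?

Monthly rate r = 13%/12 = 1.08333% = 0.0108333.
Recurrence: B ← B·(1+r) − £2,000.00.
Month 1: interest £197.53; balance after payment £16,431.53.
Month 2: interest £178.01; balance after payment £14,609.54.
Closed form: n = −ln(1 − rB₀/P)/ln(1+r) = −ln(0.90123)/ln(1.01083) ≈ 9.651, so the balance reaches zero during payment 10.

10 payments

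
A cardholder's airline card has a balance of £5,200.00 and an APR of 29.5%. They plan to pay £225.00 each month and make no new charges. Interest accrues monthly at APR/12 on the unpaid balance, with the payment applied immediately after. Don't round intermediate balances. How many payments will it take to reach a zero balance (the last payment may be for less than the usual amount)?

35 months

Monthly rate r = 29.5%/12 = 2.45833% = 0.0245833.
Recurrence: B ← B·(1+r) − £225.00.
Month 1: interest £127.83; balance after payment £5,102.83.
Month 2: interest £125.44; balance after payment £5,003.28.
Closed form: n = −ln(1 − rB₀/P)/ln(1+r) = −ln(0.43185)/ln(1.02458) ≈ 34.574, so the balance reaches zero during payment 35.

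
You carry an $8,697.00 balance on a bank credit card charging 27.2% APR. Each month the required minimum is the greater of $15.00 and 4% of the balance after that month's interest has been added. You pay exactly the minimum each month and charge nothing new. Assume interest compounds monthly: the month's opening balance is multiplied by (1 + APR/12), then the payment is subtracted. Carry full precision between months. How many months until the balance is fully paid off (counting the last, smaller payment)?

209 months

Monthly rate r = 27.2%/12 = 2.26667% = 0.0226667.
While 4% of the post-interest balance exceeds $15.00, each month B ← (B·(1+r))·(1 − 0.04), i.e. B shrinks by the factor (1+r)·0.96 = 0.98176.
This holds for months 1–172. Entering month 173 the balance is $366.68; 4% of the post-interest balance is now below $15.00, so the flat $15.00 minimum applies from here.
From month 173 a fixed $15.00 at rate r clears $366.68 in 37 more payments. Total: 172 + 37 = 209 months.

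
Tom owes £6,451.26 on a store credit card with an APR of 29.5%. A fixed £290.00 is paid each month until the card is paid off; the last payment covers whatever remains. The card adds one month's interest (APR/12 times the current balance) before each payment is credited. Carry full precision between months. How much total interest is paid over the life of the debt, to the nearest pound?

£3,002

Monthly rate r = 29.5%/12 = 2.45833% = 0.0245833.
Payoff takes n = ⌈−ln(1 − rB₀/P)/ln(1+r)⌉ = ⌈32.594⌉ = 33 payments; the last is £173.19.
Total paid = 32·£290.00 + £173.19 = £9,453.19.
Total interest = total paid − principal = £9,453.19 − £6,451.26 = £3,001.93.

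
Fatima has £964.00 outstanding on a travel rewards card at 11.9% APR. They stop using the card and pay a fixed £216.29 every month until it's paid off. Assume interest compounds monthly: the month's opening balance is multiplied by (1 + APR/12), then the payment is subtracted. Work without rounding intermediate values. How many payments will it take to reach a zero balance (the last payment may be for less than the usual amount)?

Monthly rate r = 11.9%/12 = 0.991667% = 0.00991667.
Recurrence: B ← B·(1+r) − £216.29.
Month 1: interest £9.56; balance after payment £757.27.
Month 2: interest £7.51; balance after payment £548.49.
Month 3: interest £5.44; balance after payment £337.64.
Month 4: interest £3.35; balance after payment £124.70.
Month 5: interest £1.24; balance after payment £0.00.

5 months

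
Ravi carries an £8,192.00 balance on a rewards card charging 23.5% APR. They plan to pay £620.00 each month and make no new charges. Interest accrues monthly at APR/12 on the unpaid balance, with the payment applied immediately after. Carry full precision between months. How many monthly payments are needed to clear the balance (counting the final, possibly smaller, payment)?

Monthly rate r = 23.5%/12 = 1.95833% = 0.0195833.
Recurrence: B ← B·(1+r) − £620.00.
Month 1: interest £160.43; balance after payment £7,732.43.
Month 2: interest £151.43; balance after payment £7,263.85.
Closed form: n = −ln(1 − rB₀/P)/ln(1+r) = −ln(0.74125)/ln(1.01958) ≈ 15.439, so the balance reaches zero during payment 16.

16 months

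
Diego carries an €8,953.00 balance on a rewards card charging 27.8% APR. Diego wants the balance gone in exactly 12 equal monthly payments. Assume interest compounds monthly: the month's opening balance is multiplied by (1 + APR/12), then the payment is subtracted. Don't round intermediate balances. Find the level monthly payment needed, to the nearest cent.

€863.14

Monthly rate r = 27.8%/12 = 2.31667% = 0.0231667.
Level-payment amortization: P = B₀·r / (1 − (1+r)^(−n)) = 8953.00·0.0231667 / (1 − 1.02317^(−12)).
Denominator 1 − (1+r)^(−12) = 0.240297765.
P = 207.411 / 0.240297765 ≈ 863.14.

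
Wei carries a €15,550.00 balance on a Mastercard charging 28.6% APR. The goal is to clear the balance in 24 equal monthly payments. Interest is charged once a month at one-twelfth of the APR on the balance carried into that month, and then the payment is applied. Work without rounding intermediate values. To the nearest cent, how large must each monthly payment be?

Monthly rate r = 28.6%/12 = 2.38333% = 0.0238333.
Level-payment amortization: P = B₀·r / (1 − (1+r)^(−n)) = 15550.00·0.0238333 / (1 − 1.02383^(−24)).
Denominator 1 − (1+r)^(−24) = 0.431804694.
P = 370.608 / 0.431804694 ≈ 858.28.

€858.28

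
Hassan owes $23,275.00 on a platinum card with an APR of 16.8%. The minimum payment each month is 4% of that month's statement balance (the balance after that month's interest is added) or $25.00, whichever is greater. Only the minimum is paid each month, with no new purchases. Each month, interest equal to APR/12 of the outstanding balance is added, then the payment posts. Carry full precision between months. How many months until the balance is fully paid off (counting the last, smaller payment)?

Monthly rate r = 16.8%/12 = 1.4% = 0.014.
While 4% of the post-interest balance exceeds $25.00, each month B ← (B·(1+r))·(1 − 0.04), i.e. B shrinks by the factor (1+r)·0.96 = 0.97344.
This holds for months 1–135. Entering month 136 the balance is $614.65; 4% of the post-interest balance is now below $25.00, so the flat $25.00 minimum applies from here.
From month 136 a fixed $25.00 at rate r clears $614.65 in 31 more payments. Total: 135 + 31 = 166 months.

166 months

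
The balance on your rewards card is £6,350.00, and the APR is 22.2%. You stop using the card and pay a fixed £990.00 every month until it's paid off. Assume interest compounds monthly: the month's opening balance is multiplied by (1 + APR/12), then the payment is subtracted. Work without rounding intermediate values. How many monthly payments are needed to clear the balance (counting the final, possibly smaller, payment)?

7 months

Monthly rate r = 22.2%/12 = 1.85% = 0.0185.
Recurrence: B ← B·(1+r) − £990.00.
Month 1: interest £117.47; balance after payment £5,477.48.
Month 2: interest £101.33; balance after payment £4,588.81.
Closed form: n = −ln(1 − rB₀/P)/ln(1+r) = −ln(0.88134)/ln(1.0185) ≈ 6.891, so the balance reaches zero during payment 7.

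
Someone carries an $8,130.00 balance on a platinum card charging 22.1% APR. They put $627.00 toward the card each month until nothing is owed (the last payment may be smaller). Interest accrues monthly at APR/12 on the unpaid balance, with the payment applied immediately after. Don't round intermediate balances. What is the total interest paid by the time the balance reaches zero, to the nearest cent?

Monthly rate r = 22.1%/12 = 1.84167% = 0.0184167.
Payoff takes n = ⌈−ln(1 − rB₀/P)/ln(1+r)⌉ = ⌈14.952⌉ = 15 payments; the last is $597.09.
Total paid = 14·$627.00 + $597.09 = $9,375.09.
Total interest = total paid − principal = $9,375.09 − $8,130.00 = $1,245.09.

$1,245.09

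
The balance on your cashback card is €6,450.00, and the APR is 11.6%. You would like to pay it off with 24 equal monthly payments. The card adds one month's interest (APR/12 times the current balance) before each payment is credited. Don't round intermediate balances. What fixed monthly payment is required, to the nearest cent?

Monthly rate r = 11.6%/12 = 0.966667% = 0.00966667.
Level-payment amortization: P = B₀·r / (1 − (1+r)^(−n)) = 6450.00·0.00966667 / (1 − 1.00967^(−24)).
Denominator 1 − (1+r)^(−24) = 0.206169916.
P = 62.35 / 0.206169916 ≈ 302.42.

€302.42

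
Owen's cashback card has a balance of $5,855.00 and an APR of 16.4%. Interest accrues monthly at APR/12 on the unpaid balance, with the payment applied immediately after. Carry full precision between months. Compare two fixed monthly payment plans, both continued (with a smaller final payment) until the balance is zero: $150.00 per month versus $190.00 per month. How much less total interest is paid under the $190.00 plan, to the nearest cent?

Monthly rate r = 16.4%/12 = 1.36667% = 0.0136667.
At $150.00/mo: n = ⌈−ln(1 − rB₀/P)/ln(1+r)⌉ = 57 payments (last $25.02); total interest = total paid − $5,855.00 = $2,570.02.
At $190.00/mo: 41 payments (last $52.69); total interest $1,797.69.
Interest saved = $2,570.02 − $1,797.69 = $772.33.

$772.33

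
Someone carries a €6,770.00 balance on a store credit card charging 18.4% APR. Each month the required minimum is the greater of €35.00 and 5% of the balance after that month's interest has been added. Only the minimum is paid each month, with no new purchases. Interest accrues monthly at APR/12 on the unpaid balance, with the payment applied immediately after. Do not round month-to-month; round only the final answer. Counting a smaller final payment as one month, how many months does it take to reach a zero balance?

Monthly rate r = 18.4%/12 = 1.53333% = 0.0153333.
While 5% of the post-interest balance exceeds €35.00, each month B ← (B·(1+r))·(1 − 0.05), i.e. B shrinks by the factor (1+r)·0.95 = 0.96457.
This holds for months 1–64. Entering month 65 the balance is €672.75; 5% of the post-interest balance is now below €35.00, so the flat €35.00 minimum applies from here.
From month 65 a fixed €35.00 at rate r clears €672.75 in 23 more payments. Total: 64 + 23 = 87 months.

87 months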